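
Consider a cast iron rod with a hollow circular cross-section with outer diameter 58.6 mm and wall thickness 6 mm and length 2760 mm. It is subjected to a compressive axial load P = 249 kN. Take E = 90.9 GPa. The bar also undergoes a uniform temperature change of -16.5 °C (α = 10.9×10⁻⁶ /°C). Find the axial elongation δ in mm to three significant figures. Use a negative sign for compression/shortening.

-8.12 mm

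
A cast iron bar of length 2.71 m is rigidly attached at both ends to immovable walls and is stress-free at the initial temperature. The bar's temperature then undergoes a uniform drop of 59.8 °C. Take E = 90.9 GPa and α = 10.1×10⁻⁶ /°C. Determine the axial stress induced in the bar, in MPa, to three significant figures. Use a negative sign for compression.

Free thermal expansion αLΔT = 10.1e-6 · 2710 · -59.8 = -1.637 mm.
The walls impose strain ε = −(-1.637)/2710 = 6.0398e-04; σ = Eε = 90900 · 6.0398e-04 = 54.9 MPa.

54.9 MPa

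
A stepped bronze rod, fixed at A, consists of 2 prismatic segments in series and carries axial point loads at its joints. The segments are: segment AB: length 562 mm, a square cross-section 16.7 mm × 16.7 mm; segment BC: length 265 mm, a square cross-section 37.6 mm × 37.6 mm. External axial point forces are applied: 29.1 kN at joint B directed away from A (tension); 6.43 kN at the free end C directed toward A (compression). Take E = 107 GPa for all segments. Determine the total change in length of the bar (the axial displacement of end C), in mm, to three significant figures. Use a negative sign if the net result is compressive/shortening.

0.416 mm

Internal axial forces (sectioning from the free end, tension +): N_BC = -6.43 kN, N_AB = 22.67 kN.
A_AB = 278.9 mm².
A_BC = 1414 mm².
δ_AB = 22670·562/(278.9·107000) = 0.4269 mm
δ_BC = -6430·265/(1414·107000) = -0.01126 mm
δ = Σδ_i = 0.4157 mm.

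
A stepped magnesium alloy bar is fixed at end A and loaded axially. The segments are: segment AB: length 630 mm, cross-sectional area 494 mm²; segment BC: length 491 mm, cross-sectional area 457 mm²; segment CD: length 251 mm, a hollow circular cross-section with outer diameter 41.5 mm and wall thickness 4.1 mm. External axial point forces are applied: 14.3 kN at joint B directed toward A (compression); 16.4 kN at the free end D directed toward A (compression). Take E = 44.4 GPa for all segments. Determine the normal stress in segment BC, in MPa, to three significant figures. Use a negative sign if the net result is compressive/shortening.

Internal axial forces (sectioning from the free end, tension +): N_CD = -16.4 kN, N_BC = -16.4 kN, N_AB = -30.7 kN.
σ_BC = N_BC/A_BC = -16400/457 = -35.89 MPa.

-35.9 MPa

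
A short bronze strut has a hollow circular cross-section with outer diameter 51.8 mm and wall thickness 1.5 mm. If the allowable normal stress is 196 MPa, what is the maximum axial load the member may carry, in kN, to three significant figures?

46.5 kN

A = 237 mm².
P_max = σ_allow · A = 196 · 237 = 46460 N = 46.46 kN.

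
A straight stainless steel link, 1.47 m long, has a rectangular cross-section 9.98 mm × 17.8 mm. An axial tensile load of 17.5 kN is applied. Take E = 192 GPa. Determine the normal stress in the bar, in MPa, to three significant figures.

98.5 MPa

A = 177.6 mm².
σ = N/A = 17500/177.6 = 98.51 MPa.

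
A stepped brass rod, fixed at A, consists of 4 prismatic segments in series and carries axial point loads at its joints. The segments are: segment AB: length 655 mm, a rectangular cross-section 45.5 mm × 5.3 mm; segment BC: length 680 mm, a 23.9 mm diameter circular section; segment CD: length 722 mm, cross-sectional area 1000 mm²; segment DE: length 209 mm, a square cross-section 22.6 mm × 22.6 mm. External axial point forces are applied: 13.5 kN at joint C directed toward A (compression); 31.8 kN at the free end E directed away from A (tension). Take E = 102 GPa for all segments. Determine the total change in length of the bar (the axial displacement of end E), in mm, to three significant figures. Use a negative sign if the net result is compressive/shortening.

1.11 mm

Internal axial forces (sectioning from the free end, tension +): N_DE = 31.8 kN, N_CD = 31.8 kN, N_BC = 18.3 kN, N_AB = 18.3 kN.
A_AB = 241.2 mm².
A_BC = 448.6 mm².
A_DE = 510.8 mm².
δ_AB = 18300·655/(241.2·102000) = 0.4873 mm
δ_BC = 18300·680/(448.6·102000) = 0.2719 mm
δ_CD = 31800·722/(1000·102000) = 0.2251 mm
δ_DE = 31800·209/(510.8·102000) = 0.1276 mm
δ = Σδ_i = 1.112 mm.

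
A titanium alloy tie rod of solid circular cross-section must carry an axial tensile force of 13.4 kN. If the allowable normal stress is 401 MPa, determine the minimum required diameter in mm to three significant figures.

6.52 mm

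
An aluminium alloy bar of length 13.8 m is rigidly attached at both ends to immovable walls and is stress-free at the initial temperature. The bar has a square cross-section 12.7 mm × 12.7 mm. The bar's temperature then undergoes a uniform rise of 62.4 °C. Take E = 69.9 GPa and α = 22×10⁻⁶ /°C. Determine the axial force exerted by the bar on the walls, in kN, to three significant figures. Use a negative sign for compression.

-15.5 kN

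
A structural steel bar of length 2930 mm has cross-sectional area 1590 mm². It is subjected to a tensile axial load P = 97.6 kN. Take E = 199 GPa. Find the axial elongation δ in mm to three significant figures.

δ_mech = NL/(AE) = 97600·2930/(1590·199000) = 0.9038 mm.

0.904 mm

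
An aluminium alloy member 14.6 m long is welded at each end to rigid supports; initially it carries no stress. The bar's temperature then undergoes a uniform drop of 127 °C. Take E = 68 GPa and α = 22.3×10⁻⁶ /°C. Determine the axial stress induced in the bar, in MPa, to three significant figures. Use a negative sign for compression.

193 MPa

Free thermal expansion αLΔT = 22.3e-6 · 14600 · -127 = -41.35 mm.
The walls impose strain ε = −(-41.35)/14600 = 2.8321e-03; σ = Eε = 68000 · 2.8321e-03 = 192.6 MPa.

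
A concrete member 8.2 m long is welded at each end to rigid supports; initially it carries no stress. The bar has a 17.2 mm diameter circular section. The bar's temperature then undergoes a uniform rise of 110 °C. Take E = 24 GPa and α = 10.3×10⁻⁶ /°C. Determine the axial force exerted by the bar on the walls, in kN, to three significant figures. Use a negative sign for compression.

Free thermal expansion αLΔT = 10.3e-6 · 8200 · 110 = 9.291 mm.
The walls impose strain ε = −(9.291)/8200 = -1.1330e-03; σ = Eε = 24000 · -1.1330e-03 = -27.19 MPa.
Wall reaction R = σ·A = -27.19·232.4 = -6318 N = -6.318 kN.

-6.32 kN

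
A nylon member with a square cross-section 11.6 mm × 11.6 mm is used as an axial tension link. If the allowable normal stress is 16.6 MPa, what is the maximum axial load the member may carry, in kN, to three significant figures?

2.23 kN

A = 134.6 mm².
P_max = σ_allow · A = 16.6 · 134.6 = 2234 N = 2.234 kN.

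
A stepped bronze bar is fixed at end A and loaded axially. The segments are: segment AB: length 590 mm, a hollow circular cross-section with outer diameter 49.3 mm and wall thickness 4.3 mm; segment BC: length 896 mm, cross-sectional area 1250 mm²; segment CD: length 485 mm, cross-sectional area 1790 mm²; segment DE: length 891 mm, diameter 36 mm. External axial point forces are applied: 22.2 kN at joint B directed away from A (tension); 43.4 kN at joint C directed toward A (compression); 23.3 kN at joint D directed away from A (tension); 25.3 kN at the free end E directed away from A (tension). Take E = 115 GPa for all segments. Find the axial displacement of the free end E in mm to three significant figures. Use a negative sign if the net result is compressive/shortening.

0.571 mm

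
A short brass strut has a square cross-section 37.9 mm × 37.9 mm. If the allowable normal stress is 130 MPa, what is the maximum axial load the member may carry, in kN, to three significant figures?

A = 1436 mm².
P_max = σ_allow · A = 130 · 1436 = 186700 N = 186.7 kN.

187 kN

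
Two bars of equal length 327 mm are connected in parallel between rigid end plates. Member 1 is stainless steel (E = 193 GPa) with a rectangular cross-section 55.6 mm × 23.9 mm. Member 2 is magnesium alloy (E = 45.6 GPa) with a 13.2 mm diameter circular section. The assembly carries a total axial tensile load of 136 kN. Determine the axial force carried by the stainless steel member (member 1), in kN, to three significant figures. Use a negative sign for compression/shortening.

A_1 = 1329 mm².
A_2 = 136.8 mm².
Equal strain + equilibrium ⇒ each member carries load in proportion to AE: A₁E₁ = 256500000 N, A₂E₂ = 6240000 N, ΣAE = 262700000 N.
F₁ = P·A₁E₁/ΣAE = 136000·256500000/262700000 = 132800 N.

133 kN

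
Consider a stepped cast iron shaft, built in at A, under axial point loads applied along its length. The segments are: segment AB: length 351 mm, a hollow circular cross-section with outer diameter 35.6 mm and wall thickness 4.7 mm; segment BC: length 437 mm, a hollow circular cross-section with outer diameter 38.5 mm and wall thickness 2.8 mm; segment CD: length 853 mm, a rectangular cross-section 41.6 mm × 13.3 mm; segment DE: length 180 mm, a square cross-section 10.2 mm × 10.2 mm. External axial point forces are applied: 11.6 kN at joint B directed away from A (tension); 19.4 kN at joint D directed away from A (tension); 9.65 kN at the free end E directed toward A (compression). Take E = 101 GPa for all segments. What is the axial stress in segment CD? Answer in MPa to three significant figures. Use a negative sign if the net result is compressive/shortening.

Internal axial forces (sectioning from the free end, tension +): N_DE = -9.65 kN, N_CD = 9.75 kN, N_BC = 9.75 kN, N_AB = 21.35 kN.
A_CD = 553.3 mm².
σ_CD = N_CD/A_CD = 9750/553.3 = 17.62 MPa.

17.6 MPa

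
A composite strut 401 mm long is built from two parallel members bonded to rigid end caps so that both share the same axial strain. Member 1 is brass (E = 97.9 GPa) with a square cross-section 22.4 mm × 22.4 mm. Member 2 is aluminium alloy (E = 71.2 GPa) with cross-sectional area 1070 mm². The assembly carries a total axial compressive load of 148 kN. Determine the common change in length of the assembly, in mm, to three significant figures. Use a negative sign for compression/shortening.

A_1 = 501.8 mm².
Equal strain + equilibrium ⇒ each member carries load in proportion to AE: A₁E₁ = 49120000 N, A₂E₂ = 76180000 N, ΣAE = 125300000 N.
δ = PL/ΣAE = -148000·401/125300000 = -0.4736 mm.

-0.474 mm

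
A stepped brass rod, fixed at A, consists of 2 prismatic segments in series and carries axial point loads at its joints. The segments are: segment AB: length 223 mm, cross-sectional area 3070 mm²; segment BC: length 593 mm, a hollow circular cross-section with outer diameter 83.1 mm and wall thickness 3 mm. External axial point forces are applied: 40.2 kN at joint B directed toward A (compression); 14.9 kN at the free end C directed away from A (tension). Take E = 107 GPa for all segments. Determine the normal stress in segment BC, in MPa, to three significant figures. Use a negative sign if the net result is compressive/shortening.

Internal axial forces (sectioning from the free end, tension +): N_BC = 14.9 kN, N_AB = -25.3 kN.
A_BC = 754.9 mm².
σ_BC = N_BC/A_BC = 14900/754.9 = 19.74 MPa.

19.7 MPa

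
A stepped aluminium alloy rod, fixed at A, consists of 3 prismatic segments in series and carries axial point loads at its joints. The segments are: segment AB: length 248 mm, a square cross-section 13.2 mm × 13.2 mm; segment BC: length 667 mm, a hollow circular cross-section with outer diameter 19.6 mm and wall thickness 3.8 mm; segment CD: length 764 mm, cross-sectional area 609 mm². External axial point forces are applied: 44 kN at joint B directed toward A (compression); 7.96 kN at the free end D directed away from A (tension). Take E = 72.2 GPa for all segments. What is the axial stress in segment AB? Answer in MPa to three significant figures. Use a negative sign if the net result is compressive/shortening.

-207 MPa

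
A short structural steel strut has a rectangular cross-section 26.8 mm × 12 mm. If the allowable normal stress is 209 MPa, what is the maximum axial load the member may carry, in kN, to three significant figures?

67.2 kN

A = 321.6 mm².
P_max = σ_allow · A = 209 · 321.6 = 67210 N = 67.21 kN.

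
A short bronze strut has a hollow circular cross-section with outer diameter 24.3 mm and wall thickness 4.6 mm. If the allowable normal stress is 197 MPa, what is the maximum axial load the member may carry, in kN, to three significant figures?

A = 284.7 mm².
P_max = σ_allow · A = 197 · 284.7 = 56080 N = 56.08 kN.

56.1 kN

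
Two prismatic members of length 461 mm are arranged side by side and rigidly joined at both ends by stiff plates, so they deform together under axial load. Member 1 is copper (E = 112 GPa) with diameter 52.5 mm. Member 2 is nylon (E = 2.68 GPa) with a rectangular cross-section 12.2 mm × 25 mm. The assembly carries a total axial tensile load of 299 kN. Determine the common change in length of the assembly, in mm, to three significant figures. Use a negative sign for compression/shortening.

A_1 = 2165 mm².
A_2 = 305 mm².
Equal strain + equilibrium ⇒ each member carries load in proportion to AE: A₁E₁ = 242500000 N, A₂E₂ = 817400 N, ΣAE = 243300000 N.
δ = PL/ΣAE = 299000·461/243300000 = 0.5666 mm.

0.567 mm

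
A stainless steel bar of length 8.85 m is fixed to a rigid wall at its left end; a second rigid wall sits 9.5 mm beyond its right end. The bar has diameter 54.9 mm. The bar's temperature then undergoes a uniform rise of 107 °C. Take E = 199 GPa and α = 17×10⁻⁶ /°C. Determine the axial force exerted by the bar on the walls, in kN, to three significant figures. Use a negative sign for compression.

Free thermal expansion αLΔT = 17e-6 · 8850 · 107 = 16.1 mm.
The walls engage after the gap closes; constrained expansion = 16.1 − 9.5 = 6.598 mm.
The walls impose strain ε = −(6.598)/8850 = -7.4555e-04; σ = Eε = 199000 · -7.4555e-04 = -148.4 MPa.
Wall reaction R = σ·A = -148.4·2367 = -351200 N = -351.2 kN.

-351 kN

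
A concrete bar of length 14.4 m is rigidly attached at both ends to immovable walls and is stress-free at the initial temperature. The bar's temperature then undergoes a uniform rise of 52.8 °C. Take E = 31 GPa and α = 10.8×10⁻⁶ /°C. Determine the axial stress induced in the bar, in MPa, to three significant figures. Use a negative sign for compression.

-17.7 MPa

Free thermal expansion αLΔT = 10.8e-6 · 14400 · 52.8 = 8.211 mm.
The walls impose strain ε = −(8.211)/14400 = -5.7024e-04; σ = Eε = 31000 · -5.7024e-04 = -17.68 MPa.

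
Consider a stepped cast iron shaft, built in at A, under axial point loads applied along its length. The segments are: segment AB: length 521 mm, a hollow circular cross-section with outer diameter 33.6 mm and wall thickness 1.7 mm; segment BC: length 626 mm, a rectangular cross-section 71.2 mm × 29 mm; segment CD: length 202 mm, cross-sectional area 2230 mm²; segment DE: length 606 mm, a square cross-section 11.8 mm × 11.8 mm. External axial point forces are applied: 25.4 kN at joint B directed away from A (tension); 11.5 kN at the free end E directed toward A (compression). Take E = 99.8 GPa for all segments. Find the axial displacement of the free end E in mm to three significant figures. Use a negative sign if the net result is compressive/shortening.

-0.121 mm

Internal axial forces (sectioning from the free end, tension +): N_DE = -11.5 kN, N_CD = -11.5 kN, N_BC = -11.5 kN, N_AB = 13.9 kN.
A_AB = 170.4 mm².
A_BC = 2065 mm².
A_DE = 139.2 mm².
δ_AB = 13900·521/(170.4·99800) = 0.4259 mm
δ_BC = -11500·626/(2065·99800) = -0.03494 mm
δ_CD = -11500·202/(2230·99800) = -0.01044 mm
δ_DE = -11500·606/(139.2·99800) = -0.5015 mm
δ = Σδ_i = -0.121 mm.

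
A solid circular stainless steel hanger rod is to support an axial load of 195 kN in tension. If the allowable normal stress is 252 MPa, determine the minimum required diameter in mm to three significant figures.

31.4 mm

Required area A ≥ P/σ_allow = 195000/252 = 773.8 mm².
For a solid circular section, d ≥ √(4A/π) = 31.39 mm.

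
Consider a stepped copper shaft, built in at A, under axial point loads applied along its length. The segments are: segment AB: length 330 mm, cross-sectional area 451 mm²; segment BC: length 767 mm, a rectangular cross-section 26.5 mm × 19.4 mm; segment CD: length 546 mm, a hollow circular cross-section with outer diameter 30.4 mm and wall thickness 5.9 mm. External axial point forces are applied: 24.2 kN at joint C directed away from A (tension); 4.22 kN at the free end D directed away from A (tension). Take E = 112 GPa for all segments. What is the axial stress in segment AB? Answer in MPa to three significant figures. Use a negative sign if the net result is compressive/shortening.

Internal axial forces (sectioning from the free end, tension +): N_CD = 4.22 kN, N_BC = 28.42 kN, N_AB = 28.42 kN.
σ_AB = N_AB/A_AB = 28420/451 = 63.02 MPa.

63.0 MPa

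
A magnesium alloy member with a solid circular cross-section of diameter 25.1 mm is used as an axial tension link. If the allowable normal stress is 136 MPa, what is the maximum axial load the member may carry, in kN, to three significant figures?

67.3 kN

A = 494.8 mm².
P_max = σ_allow · A = 136 · 494.8 = 67290 N = 67.29 kN.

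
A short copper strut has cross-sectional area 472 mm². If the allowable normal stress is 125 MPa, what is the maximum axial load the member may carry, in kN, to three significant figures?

59.0 kN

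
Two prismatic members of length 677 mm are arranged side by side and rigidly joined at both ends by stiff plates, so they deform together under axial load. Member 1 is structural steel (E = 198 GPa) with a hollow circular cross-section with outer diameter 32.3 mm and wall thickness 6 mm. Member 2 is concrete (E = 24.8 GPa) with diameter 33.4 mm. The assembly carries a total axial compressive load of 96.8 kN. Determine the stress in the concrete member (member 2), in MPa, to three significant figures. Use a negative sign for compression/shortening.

A_1 = 495.7 mm².
A_2 = 876.2 mm².
Equal strain + equilibrium ⇒ each member carries load in proportion to AE: A₁E₁ = 98160000 N, A₂E₂ = 21730000 N, ΣAE = 119900000 N.
σ₂ = P·E₂/ΣAE = -96800·24800/119900000 = -20.02 MPa.

-20.0 MPa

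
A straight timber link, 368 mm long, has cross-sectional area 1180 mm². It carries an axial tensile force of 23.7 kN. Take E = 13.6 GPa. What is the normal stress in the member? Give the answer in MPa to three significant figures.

20.1 MPa

σ = N/A = 23700/1180 = 20.08 MPa.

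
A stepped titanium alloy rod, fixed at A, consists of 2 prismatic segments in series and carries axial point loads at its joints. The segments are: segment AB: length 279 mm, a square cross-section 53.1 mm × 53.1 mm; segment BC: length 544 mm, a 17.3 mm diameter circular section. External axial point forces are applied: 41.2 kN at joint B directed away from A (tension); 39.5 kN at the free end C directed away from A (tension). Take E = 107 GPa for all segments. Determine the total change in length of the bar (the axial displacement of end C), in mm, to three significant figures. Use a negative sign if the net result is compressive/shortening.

0.929 mm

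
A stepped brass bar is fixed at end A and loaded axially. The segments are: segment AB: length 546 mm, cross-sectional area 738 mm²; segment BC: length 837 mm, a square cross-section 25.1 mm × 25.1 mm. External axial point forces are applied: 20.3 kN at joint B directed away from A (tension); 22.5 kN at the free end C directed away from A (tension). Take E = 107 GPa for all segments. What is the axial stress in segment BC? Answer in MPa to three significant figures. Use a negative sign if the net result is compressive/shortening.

35.7 MPa

Internal axial forces (sectioning from the free end, tension +): N_BC = 22.5 kN, N_AB = 42.8 kN.
A_BC = 630 mm².
σ_BC = N_BC/A_BC = 22500/630 = 35.71 MPa.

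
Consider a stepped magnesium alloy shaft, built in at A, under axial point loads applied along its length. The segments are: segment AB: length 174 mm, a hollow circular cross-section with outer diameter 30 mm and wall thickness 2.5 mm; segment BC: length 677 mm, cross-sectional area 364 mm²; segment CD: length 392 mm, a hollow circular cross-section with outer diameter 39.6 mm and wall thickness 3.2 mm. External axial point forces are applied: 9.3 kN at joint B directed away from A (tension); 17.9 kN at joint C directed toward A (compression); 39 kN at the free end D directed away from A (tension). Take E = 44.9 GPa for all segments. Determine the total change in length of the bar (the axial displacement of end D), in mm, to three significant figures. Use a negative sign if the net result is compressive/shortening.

2.35 mm

Internal axial forces (sectioning from the free end, tension +): N_CD = 39 kN, N_BC = 21.1 kN, N_AB = 30.4 kN.
A_AB = 216 mm².
A_CD = 365.9 mm².
δ_AB = 30400·174/(216·44900) = 0.5454 mm
δ_BC = 21100·677/(364·44900) = 0.874 mm
δ_CD = 39000·392/(365.9·44900) = 0.9305 mm
δ = Σδ_i = 2.35 mm.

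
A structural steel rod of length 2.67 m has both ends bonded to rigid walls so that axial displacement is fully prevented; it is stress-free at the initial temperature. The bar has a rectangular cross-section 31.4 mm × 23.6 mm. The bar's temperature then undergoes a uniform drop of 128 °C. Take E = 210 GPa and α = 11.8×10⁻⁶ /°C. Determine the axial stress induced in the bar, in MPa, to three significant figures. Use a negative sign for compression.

317 MPa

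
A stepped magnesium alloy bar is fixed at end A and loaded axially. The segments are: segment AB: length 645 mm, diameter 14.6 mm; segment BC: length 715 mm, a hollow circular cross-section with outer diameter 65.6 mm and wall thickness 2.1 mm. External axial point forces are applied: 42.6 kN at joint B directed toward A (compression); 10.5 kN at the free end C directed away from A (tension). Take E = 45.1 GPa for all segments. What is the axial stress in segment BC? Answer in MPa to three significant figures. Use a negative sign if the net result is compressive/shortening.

25.1 MPa

Internal axial forces (sectioning from the free end, tension +): N_BC = 10.5 kN, N_AB = -32.1 kN.
A_BC = 418.9 mm².
σ_BC = N_BC/A_BC = 10500/418.9 = 25.06 MPa.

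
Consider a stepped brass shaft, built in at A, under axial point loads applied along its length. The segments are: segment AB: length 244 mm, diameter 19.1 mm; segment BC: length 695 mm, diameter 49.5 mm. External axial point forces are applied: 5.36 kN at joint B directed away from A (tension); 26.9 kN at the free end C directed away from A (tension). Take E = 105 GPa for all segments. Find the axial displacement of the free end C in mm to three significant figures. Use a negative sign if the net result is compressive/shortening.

0.354 mm

Internal axial forces (sectioning from the free end, tension +): N_BC = 26.9 kN, N_AB = 32.26 kN.
A_AB = 286.5 mm².
A_BC = 1924 mm².
δ_AB = 32260·244/(286.5·105000) = 0.2616 mm
δ_BC = 26900·695/(1924·105000) = 0.09252 mm
δ = Σδ_i = 0.3542 mm.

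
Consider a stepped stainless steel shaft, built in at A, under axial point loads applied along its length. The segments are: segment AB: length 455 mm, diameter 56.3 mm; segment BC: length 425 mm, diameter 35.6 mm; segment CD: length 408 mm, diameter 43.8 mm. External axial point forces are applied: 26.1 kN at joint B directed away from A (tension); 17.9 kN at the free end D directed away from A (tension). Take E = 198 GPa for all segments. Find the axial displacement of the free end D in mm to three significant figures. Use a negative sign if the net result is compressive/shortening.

0.104 mm

Internal axial forces (sectioning from the free end, tension +): N_CD = 17.9 kN, N_BC = 17.9 kN, N_AB = 44 kN.
A_AB = 2489 mm².
A_BC = 995.4 mm².
A_CD = 1507 mm².
δ_AB = 44000·455/(2489·198000) = 0.04062 mm
δ_BC = 17900·425/(995.4·198000) = 0.0386 mm
δ_CD = 17900·408/(1507·198000) = 0.02448 mm
δ = Σδ_i = 0.1037 mm.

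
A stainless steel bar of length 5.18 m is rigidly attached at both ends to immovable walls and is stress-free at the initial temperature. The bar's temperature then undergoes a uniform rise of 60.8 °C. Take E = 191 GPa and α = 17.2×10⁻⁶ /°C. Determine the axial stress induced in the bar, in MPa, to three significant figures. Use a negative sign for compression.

-200 MPa

Free thermal expansion αLΔT = 17.2e-6 · 5180 · 60.8 = 5.417 mm.
The walls impose strain ε = −(5.417)/5180 = -1.0458e-03; σ = Eε = 191000 · -1.0458e-03 = -199.7 MPa.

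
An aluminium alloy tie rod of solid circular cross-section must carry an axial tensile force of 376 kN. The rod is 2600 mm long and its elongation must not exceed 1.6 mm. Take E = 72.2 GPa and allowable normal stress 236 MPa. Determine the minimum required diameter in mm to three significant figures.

Required area A ≥ P/σ_allow = 376000/236 = 1593 mm².
For a solid circular section, d ≥ √(4A/π) = 45.04 mm.
Elongation limit: A ≥ PL/(Eδ_allow) = 376000·2600/(72200·1.6) = 8463 mm² ⇒ d ≥ 103.8 mm.
The elongation limit governs.

104 mm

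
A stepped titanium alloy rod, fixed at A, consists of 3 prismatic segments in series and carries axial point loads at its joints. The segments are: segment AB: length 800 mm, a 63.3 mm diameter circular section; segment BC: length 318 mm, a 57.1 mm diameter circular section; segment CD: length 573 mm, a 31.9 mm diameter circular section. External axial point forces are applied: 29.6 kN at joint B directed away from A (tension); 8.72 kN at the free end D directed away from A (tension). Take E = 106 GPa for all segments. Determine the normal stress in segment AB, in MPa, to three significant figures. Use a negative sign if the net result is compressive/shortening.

12.2 MPa

Internal axial forces (sectioning from the free end, tension +): N_CD = 8.72 kN, N_BC = 8.72 kN, N_AB = 38.32 kN.
A_AB = 3147 mm².
σ_AB = N_AB/A_AB = 38320/3147 = 12.18 MPa.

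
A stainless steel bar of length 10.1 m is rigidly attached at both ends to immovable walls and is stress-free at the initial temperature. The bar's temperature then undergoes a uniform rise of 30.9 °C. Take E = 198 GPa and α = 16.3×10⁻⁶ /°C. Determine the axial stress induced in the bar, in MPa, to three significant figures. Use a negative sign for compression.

-99.7 MPa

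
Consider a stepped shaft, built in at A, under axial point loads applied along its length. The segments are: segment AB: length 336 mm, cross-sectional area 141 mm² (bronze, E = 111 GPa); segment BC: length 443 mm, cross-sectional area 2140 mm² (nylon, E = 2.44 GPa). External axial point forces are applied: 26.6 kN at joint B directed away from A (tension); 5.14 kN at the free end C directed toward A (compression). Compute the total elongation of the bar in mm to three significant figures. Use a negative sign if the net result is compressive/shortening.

0.0246 mm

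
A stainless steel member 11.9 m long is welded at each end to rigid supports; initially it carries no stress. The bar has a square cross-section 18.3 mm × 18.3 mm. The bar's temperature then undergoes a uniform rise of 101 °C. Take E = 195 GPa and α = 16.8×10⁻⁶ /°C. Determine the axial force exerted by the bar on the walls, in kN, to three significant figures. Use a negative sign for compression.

Free thermal expansion αLΔT = 16.8e-6 · 11900 · 101 = 20.19 mm.
The walls impose strain ε = −(20.19)/11900 = -1.6968e-03; σ = Eε = 195000 · -1.6968e-03 = -330.9 MPa.
Wall reaction R = σ·A = -330.9·334.9 = -110800 N = -110.8 kN.

-111 kN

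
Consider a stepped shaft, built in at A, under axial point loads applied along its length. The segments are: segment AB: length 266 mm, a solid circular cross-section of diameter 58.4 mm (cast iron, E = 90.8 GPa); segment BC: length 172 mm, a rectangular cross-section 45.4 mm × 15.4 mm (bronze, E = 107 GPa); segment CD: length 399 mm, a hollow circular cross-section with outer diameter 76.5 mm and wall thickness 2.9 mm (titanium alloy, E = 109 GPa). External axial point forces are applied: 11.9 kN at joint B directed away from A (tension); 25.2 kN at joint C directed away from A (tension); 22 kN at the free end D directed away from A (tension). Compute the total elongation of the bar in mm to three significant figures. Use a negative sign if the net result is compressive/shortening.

0.293 mm

Internal axial forces (sectioning from the free end, tension +): N_CD = 22 kN, N_BC = 47.2 kN, N_AB = 59.1 kN.
A_AB = 2679 mm².
A_BC = 699.2 mm².
A_CD = 670.5 mm².
δ_AB = 59100·266/(2679·90800) = 0.06463 mm
δ_BC = 47200·172/(699.2·107000) = 0.1085 mm
δ_CD = 22000·399/(670.5·109000) = 0.1201 mm
δ = Σδ_i = 0.2933 mm.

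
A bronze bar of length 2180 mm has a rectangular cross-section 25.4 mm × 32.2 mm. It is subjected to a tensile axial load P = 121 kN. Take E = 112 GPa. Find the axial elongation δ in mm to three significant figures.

2.88 mm

A = 817.9 mm².
δ_mech = NL/(AE) = 121000·2180/(817.9·112000) = 2.88 mm.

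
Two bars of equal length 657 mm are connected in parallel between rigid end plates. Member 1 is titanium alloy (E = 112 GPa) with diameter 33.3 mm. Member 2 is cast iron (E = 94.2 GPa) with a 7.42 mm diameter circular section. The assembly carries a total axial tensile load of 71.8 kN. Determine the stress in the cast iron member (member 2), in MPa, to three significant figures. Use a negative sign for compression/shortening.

66.6 MPa

A_1 = 870.9 mm².
A_2 = 43.24 mm².
Equal strain + equilibrium ⇒ each member carries load in proportion to AE: A₁E₁ = 97540000 N, A₂E₂ = 4073000 N, ΣAE = 101600000 N.
σ₂ = P·E₂/ΣAE = 71800·94200/101600000 = 66.56 MPa.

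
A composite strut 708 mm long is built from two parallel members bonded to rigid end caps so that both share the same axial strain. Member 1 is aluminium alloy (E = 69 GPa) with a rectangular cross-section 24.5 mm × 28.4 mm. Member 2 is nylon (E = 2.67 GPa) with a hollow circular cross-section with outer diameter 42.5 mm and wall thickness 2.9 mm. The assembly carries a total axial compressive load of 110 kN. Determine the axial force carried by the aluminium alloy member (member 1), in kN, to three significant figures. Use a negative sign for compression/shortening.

A_1 = 695.8 mm².
A_2 = 360.8 mm².
Equal strain + equilibrium ⇒ each member carries load in proportion to AE: A₁E₁ = 48010000 N, A₂E₂ = 963300 N, ΣAE = 48970000 N.
F₁ = P·A₁E₁/ΣAE = -110000·48010000/48970000 = -107800 N.

-108 kN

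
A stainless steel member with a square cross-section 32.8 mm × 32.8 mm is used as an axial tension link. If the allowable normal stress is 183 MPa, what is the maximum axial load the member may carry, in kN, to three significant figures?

A = 1076 mm².
P_max = σ_allow · A = 183 · 1076 = 196900 N = 196.9 kN.

197 kN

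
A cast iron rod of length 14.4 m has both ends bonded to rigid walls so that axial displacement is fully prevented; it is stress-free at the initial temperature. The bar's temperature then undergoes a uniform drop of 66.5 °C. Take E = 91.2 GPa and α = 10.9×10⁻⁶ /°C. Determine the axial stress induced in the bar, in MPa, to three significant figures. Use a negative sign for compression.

66.1 MPa

Free thermal expansion αLΔT = 10.9e-6 · 14400 · -66.5 = -10.44 mm.
The walls impose strain ε = −(-10.44)/14400 = 7.2485e-04; σ = Eε = 91200 · 7.2485e-04 = 66.11 MPa.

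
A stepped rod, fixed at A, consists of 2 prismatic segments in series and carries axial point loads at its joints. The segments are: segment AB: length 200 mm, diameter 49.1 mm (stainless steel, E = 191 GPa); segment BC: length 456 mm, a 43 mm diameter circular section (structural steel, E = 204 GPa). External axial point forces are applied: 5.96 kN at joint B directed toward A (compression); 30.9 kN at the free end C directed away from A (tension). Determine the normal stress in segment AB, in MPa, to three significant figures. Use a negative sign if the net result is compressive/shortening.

13.2 MPa

Internal axial forces (sectioning from the free end, tension +): N_BC = 30.9 kN, N_AB = 24.94 kN.
A_AB = 1893 mm².
σ_AB = N_AB/A_AB = 24940/1893 = 13.17 MPa.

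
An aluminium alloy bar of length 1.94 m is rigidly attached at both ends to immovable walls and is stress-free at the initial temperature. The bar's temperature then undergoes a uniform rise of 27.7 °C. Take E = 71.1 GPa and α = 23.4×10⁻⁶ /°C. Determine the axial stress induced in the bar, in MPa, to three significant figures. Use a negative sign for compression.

Free thermal expansion αLΔT = 23.4e-6 · 1940 · 27.7 = 1.257 mm.
The walls impose strain ε = −(1.257)/1940 = -6.4818e-04; σ = Eε = 71100 · -6.4818e-04 = -46.09 MPa.

-46.1 MPa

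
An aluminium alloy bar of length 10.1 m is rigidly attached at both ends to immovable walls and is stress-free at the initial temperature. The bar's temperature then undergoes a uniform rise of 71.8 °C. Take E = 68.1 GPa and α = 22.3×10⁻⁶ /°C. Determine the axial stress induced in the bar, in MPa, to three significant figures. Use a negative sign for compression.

-109 MPa

Free thermal expansion αLΔT = 22.3e-6 · 10100 · 71.8 = 16.17 mm.
The walls impose strain ε = −(16.17)/10100 = -1.6011e-03; σ = Eε = 68100 · -1.6011e-03 = -109 MPa.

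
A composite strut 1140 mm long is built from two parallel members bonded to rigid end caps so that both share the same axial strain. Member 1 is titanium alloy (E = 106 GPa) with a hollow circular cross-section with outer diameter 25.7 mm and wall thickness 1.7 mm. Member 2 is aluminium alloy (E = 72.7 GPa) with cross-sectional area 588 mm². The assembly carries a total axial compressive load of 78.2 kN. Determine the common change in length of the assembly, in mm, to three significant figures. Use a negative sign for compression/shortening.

-1.58 mm

A_1 = 128.2 mm².
Equal strain + equilibrium ⇒ each member carries load in proportion to AE: A₁E₁ = 13590000 N, A₂E₂ = 42750000 N, ΣAE = 56330000 N.
δ = PL/ΣAE = -78200·1140/56330000 = -1.582 mm.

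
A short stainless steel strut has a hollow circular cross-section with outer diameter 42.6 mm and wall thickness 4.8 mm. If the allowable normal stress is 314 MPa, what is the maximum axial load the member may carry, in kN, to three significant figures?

179 kN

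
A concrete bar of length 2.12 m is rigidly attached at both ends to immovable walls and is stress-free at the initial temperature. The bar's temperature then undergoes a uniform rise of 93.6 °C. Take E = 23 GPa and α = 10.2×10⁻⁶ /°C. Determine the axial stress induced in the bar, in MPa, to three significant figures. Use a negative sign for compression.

-22.0 MPa

Free thermal expansion αLΔT = 10.2e-6 · 2120 · 93.6 = 2.024 mm.
The walls impose strain ε = −(2.024)/2120 = -9.5472e-04; σ = Eε = 23000 · -9.5472e-04 = -21.96 MPa.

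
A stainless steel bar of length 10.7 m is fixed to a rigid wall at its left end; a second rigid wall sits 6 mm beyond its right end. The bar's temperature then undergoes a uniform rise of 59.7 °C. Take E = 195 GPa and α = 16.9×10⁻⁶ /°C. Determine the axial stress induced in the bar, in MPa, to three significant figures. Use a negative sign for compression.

Free thermal expansion αLΔT = 16.9e-6 · 10700 · 59.7 = 10.8 mm.
The walls engage after the gap closes; constrained expansion = 10.8 − 6 = 4.796 mm.
The walls impose strain ε = −(4.796)/10700 = -4.4818e-04; σ = Eε = 195000 · -4.4818e-04 = -87.4 MPa.

-87.4 MPa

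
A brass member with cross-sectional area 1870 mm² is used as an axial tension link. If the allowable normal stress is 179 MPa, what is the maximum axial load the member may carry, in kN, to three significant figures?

P_max = σ_allow · A = 179 · 1870 = 334700 N = 334.7 kN.

335 kN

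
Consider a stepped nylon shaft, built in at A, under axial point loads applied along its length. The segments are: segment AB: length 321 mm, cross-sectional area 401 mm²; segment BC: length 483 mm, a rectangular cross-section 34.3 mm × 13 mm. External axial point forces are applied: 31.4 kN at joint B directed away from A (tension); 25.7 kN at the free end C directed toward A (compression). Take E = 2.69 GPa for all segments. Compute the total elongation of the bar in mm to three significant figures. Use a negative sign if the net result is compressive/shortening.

Internal axial forces (sectioning from the free end, tension +): N_BC = -25.7 kN, N_AB = 5.7 kN.
A_BC = 445.9 mm².
δ_AB = 5700·321/(401·2690) = 1.696 mm
δ_BC = -25700·483/(445.9·2690) = -10.35 mm
δ = Σδ_i = -8.653 mm.

-8.65 mm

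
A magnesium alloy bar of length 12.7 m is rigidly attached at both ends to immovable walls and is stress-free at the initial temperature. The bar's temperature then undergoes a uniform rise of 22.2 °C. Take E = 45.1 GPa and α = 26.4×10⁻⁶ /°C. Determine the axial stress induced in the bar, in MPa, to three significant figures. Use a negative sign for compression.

Free thermal expansion αLΔT = 26.4e-6 · 12700 · 22.2 = 7.443 mm.
The walls impose strain ε = −(7.443)/12700 = -5.8608e-04; σ = Eε = 45100 · -5.8608e-04 = -26.43 MPa.

-26.4 MPa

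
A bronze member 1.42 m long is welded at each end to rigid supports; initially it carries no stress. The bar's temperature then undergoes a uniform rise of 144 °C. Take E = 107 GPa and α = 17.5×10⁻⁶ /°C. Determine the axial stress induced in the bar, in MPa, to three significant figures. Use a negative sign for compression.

Free thermal expansion αLΔT = 17.5e-6 · 1420 · 144 = 3.578 mm.
The walls impose strain ε = −(3.578)/1420 = -2.5200e-03; σ = Eε = 107000 · -2.5200e-03 = -269.6 MPa.

-270 MPa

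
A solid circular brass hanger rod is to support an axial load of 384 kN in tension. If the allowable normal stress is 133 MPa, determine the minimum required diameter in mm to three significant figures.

60.6 mm

Required area A ≥ P/σ_allow = 384000/133 = 2887 mm².
For a solid circular section, d ≥ √(4A/π) = 60.63 mm.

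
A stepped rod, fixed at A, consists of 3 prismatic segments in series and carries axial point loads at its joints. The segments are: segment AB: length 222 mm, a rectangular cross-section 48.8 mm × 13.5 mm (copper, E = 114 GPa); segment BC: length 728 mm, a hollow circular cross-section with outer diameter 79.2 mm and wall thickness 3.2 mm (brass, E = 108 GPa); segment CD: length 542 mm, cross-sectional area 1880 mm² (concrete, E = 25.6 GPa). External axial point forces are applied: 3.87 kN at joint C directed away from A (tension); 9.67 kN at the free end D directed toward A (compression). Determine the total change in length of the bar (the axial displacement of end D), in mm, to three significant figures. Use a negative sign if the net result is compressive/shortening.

-0.177 mm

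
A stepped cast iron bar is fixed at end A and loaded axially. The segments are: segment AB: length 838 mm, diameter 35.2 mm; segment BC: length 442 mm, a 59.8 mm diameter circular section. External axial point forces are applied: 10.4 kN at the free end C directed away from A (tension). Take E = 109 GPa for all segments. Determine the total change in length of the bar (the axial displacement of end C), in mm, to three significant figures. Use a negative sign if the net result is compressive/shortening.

0.0972 mm

Internal axial forces (sectioning from the free end, tension +): N_BC = 10.4 kN, N_AB = 10.4 kN.
A_AB = 973.1 mm².
A_BC = 2809 mm².
δ_AB = 10400·838/(973.1·109000) = 0.08216 mm
δ_BC = 10400·442/(2809·109000) = 0.01502 mm
δ = Σδ_i = 0.09718 mm.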